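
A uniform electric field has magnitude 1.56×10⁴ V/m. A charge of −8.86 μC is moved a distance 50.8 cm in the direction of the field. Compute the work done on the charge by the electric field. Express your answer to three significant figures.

-0.0702 J

The potential change for a displacement 50.8 cm in the direction of the field is ΔV = −Ed = -7920 V.
W_field = −qΔV = -0.0702 J.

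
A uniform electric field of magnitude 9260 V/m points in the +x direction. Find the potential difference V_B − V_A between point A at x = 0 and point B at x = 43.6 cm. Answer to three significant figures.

-4040 V

In a uniform field, potential decreases in the direction of E: V_B − V_A = −E·Δx.
V_B − V_A = −(9260 V/m)(0.436 m) = -4040 V.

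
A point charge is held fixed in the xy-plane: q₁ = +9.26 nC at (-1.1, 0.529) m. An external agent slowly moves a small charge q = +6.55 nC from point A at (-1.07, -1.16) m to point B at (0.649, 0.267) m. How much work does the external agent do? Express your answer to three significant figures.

For quasistatic motion the external work equals the change in potential energy: W_ext = qΔV = q(V_B − V_A).
At A: distance to the source charge is 1.69 m; V_A = kq₁/r = 49.3 V.
At B: distance to the source charge is 1.77 m; V_B = kq₁/r = 47.1 V.
ΔV = V_B − V_A = -2.21 V.
W_ext = qΔV = (6.55×10⁻⁹ C)(-2.21 V) = -1.45×10⁻⁸ J.

-1.45×10⁻⁸ J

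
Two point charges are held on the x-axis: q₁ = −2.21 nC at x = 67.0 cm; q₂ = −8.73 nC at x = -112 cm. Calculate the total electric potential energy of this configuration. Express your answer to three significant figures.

The work to assemble the configuration equals its total potential energy, U = Σ kqᵢqⱼ/rᵢⱼ over all pairs.
Pair separations: r₁₂ = 1.79 m.
U = (9.69×10⁻⁸) = 9.69×10⁻⁸ J.

9.69×10⁻⁸ J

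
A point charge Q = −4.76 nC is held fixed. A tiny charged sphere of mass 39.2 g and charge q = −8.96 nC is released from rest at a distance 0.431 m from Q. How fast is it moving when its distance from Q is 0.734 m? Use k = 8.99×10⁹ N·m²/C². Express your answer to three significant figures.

Only the electrostatic force acts, so mechanical energy is conserved: ½mv² = U₁ − U₂ = kQq(1/r₁ − 1/r₂).
U₁ − U₂ = (8.99×10⁹ N·m²/C²)(-4.76×10⁻⁹ C)(-8.96×10⁻⁹ C)(1/0.431 − 1/0.734) = 3.67×10⁻⁷ J.
v = √(2·3.67×10⁻⁷/0.0392) = 4.33×10⁻³ m/s.

4.33×10⁻³ m/s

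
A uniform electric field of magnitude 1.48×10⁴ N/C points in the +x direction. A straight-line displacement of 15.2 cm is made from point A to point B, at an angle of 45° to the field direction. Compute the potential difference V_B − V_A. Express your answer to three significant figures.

-1590 V

Only the component of displacement along E changes the potential: ΔV = −E·d·cosθ.
ΔV = −(1.48×10⁴ V/m)(0.152 m)cos45° = -1590 V.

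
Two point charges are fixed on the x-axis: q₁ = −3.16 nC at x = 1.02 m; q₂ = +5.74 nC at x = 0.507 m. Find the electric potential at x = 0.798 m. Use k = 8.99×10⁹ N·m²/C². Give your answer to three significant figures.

49.4 V

Electric potential is a scalar, so the contributions from each charge add algebraically: V = Σ kqᵢ/rᵢ.
Distances from the field point to each charge: r₁ = 0.222 m, r₂ = 0.291 m.
V = k[(-3.16×10⁻⁹)/(0.222) + (5.74×10⁻⁹)/(0.291)] = 49.4 V.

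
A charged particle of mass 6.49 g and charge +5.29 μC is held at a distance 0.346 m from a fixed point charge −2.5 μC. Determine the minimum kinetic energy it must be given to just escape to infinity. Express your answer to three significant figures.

0.344 J

To just escape, total mechanical energy must reach zero at infinity: ½mv²_min + U = 0, so ½mv²_min = −U = |kQq|/r.
|U| = |kQq|/r = (8.99×10⁹ N·m²/C²)(2.50×10⁻⁶)(5.29×10⁻⁶)/(0.346) = 0.344 J.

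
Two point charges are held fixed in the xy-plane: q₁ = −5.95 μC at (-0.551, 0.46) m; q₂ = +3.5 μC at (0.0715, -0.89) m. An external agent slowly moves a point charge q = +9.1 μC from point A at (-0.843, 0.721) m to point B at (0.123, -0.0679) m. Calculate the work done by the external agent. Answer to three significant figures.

For quasistatic motion the external work equals the change in potential energy: W_ext = qΔV = q(V_B − V_A).
At A: distances to the source charges are 0.392 m, 1.85 m; V_A = Σ kqᵢ/rᵢ = -1.20×10⁵ V.
At B: distances to the source charges are 0.856 m, 0.824 m; V_B = Σ kqᵢ/rᵢ = -2.43×10⁴ V.
ΔV = V_B − V_A = 9.53×10⁴ V.
W_ext = qΔV = (9.10×10⁻⁶ C)(9.53×10⁴ V) = 0.867 J.

0.867 J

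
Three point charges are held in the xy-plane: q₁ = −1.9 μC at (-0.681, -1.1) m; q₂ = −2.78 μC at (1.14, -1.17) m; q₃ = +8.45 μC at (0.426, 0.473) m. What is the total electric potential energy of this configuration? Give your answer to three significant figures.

-0.167 J

The work to assemble the configuration equals its total potential energy, U = Σ kqᵢqⱼ/rᵢⱼ over all pairs.
Pair separations: r₁₂ = 1.82 m, r₁₃ = 1.92 m, r₂₃ = 1.79 m.
U = (0.0261) + (-0.0750) + (-0.118) = -0.167 J.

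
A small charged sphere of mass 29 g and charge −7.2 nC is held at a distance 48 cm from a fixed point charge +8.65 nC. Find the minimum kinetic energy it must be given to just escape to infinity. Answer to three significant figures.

1.17×10⁻⁶ J

To just escape, total mechanical energy must reach zero at infinity: ½mv²_min + U = 0, so ½mv²_min = −U = |kQq|/r.
|U| = |kQq|/r = (8.99×10⁹ N·m²/C²)(8.65×10⁻⁹)(7.20×10⁻⁹)/(0.480) = 1.17×10⁻⁶ J.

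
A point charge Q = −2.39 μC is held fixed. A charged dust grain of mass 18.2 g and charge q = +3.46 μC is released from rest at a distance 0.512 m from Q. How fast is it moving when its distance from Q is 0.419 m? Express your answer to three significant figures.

1.88 m/s

Only the electrostatic force acts, so mechanical energy is conserved: ½mv² = U₁ − U₂ = kQq(1/r₁ − 1/r₂).
U₁ − U₂ = (8.99×10⁹ N·m²/C²)(-2.39×10⁻⁶ C)(3.46×10⁻⁶ C)(1/0.512 − 1/0.419) = 0.0322 J.
v = √(2·0.0322/0.0182) = 1.88 m/s.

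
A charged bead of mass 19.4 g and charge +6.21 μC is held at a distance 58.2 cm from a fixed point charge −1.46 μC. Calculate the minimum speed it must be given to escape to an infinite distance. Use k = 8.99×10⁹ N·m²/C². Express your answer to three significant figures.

To just escape, total mechanical energy must reach zero at infinity: ½mv²_min + U = 0, so ½mv²_min = −U = |kQq|/r.
|U| = |kQq|/r = (8.99×10⁹ N·m²/C²)(1.46×10⁻⁶)(6.21×10⁻⁶)/(0.582) = 0.140 J.
v_min = √(2|U|/m) = √(2·0.140/0.0194) = 3.80 m/s.

3.80 m/s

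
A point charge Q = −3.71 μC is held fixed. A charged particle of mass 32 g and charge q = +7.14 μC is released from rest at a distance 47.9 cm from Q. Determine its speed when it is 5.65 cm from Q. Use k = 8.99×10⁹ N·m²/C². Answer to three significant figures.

Only the electrostatic force acts, so mechanical energy is conserved: ½mv² = U₁ − U₂ = kQq(1/r₁ − 1/r₂).
U₁ − U₂ = (8.99×10⁹ N·m²/C²)(-3.71×10⁻⁶ C)(7.14×10⁻⁶ C)(1/0.479 − 1/0.0565) = 3.72 J.
v = √(2·3.72/0.0320) = 15.2 m/s.

15.2 m/s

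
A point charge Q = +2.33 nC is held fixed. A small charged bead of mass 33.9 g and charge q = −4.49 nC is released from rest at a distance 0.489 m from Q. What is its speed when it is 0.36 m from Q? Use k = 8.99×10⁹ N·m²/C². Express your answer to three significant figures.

2.02×10⁻³ m/s

Only the electrostatic force acts, so mechanical energy is conserved: ½mv² = U₁ − U₂ = kQq(1/r₁ − 1/r₂).
U₁ − U₂ = (8.99×10⁹ N·m²/C²)(2.33×10⁻⁹ C)(-4.49×10⁻⁹ C)(1/0.489 − 1/0.360) = 6.89×10⁻⁸ J.
v = √(2·6.89×10⁻⁸/0.0339) = 2.02×10⁻³ m/s.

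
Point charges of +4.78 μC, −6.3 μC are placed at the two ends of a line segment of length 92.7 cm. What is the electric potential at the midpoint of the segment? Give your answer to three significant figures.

-2.95×10⁴ V

The total potential is the scalar sum of each charge's contribution, V = Σ kqᵢ/rᵢ.
Each charge is 0.464 m from the midpoint.
V = k[(4.78×10⁻⁶)/(0.464) + (-6.30×10⁻⁶)/(0.464)] = -2.95×10⁴ V.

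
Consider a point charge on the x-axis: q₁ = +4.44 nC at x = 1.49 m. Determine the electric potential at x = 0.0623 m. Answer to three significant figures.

Electric potential is a scalar, so the contributions from each charge add algebraically: V = Σ kqᵢ/rᵢ.
V = k[(4.44×10⁻⁹)/(1.43)] = 28.0 V.

28.0 V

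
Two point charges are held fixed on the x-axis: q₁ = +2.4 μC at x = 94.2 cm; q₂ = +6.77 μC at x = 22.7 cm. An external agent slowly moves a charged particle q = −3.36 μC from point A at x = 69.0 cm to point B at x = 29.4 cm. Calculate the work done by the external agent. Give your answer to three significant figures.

-2.43 J

For quasistatic motion the external work equals the change in potential energy: W_ext = qΔV = q(V_B − V_A).
At A: distances to the source charges are 0.252 m, 0.463 m; V_A = Σ kqᵢ/rᵢ = 2.17×10⁵ V.
At B: distances to the source charges are 0.648 m, 0.0670 m; V_B = Σ kqᵢ/rᵢ = 9.42×10⁵ V.
ΔV = V_B − V_A = 7.25×10⁵ V.
W_ext = qΔV = (-3.36×10⁻⁶ C)(7.25×10⁵ V) = -2.43 J.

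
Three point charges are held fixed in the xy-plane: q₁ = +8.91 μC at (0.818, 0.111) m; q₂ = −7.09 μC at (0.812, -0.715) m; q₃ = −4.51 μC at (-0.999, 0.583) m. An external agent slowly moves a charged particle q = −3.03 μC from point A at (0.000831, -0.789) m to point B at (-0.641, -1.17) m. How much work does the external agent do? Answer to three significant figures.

-0.0393 J

For quasistatic motion the external work equals the change in potential energy: W_ext = qΔV = q(V_B − V_A).
At A: distances to the source charges are 1.22 m, 0.815 m, 1.70 m; V_A = Σ kqᵢ/rᵢ = -3.62×10⁴ V.
At B: distances to the source charges are 1.94 m, 1.52 m, 1.79 m; V_B = Σ kqᵢ/rᵢ = -2.33×10⁴ V.
ΔV = V_B − V_A = 1.30×10⁴ V.
W_ext = qΔV = (-3.03×10⁻⁶ C)(1.30×10⁴ V) = -0.0393 J.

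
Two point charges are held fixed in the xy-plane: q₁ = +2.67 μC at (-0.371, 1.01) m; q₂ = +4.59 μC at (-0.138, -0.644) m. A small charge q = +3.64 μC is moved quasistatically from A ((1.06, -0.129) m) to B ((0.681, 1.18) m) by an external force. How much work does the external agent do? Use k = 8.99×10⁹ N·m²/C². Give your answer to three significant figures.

For quasistatic motion the external work equals the change in potential energy: W_ext = qΔV = q(V_B − V_A).
At A: distances to the source charges are 1.83 m, 1.30 m; V_A = Σ kqᵢ/rᵢ = 4.48×10⁴ V.
At B: distances to the source charges are 1.07 m, 2.00 m; V_B = Σ kqᵢ/rᵢ = 4.32×10⁴ V.
ΔV = V_B − V_A = -1610 V.
W_ext = qΔV = (3.64×10⁻⁶ C)(-1610 V) = -5.84×10⁻³ J.

-5.84×10⁻³ J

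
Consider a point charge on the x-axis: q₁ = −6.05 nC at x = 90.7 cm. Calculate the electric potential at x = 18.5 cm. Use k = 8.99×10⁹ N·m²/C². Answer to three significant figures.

-75.3 V

The total potential is the scalar sum of each charge's contribution, V = Σ kqᵢ/rᵢ.
V = k[(-6.05×10⁻⁹)/(0.722)] = -75.3 V.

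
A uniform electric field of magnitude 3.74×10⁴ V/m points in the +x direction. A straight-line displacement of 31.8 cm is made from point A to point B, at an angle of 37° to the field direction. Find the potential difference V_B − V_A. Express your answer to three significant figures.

Only the component of displacement along E changes the potential: ΔV = −E·d·cosθ.
ΔV = −(3.74×10⁴ V/m)(0.318 m)cos37° = -9500 V.

-9500 V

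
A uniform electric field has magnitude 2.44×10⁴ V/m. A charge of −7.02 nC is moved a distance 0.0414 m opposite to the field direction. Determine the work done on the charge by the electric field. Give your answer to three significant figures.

The potential change for a displacement 0.0414 m opposite to the field direction is ΔV = +Ed = 1010 V.
W_field = −qΔV = 7.09×10⁻⁶ J.

7.09×10⁻⁶ J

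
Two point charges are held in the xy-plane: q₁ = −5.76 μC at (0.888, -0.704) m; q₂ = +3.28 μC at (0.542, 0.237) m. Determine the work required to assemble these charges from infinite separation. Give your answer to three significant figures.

-0.169 J

The work to assemble the configuration equals its total potential energy, U = Σ kqᵢqⱼ/rᵢⱼ over all pairs.
Pair separations: r₁₂ = 1.00 m.
U = (-0.169) = -0.169 J.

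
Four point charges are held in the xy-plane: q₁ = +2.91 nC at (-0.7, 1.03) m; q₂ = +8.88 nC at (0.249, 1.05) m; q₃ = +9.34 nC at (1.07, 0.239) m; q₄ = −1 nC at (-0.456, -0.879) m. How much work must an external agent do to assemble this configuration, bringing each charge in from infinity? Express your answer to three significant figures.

9.20×10⁻⁷ J

The assembly work is the sum of pairwise potential energies, U = Σ_{i<j} kqᵢqⱼ/rᵢⱼ.
Pair separations: r₁₂ = 0.949 m, r₁₃ = 1.94 m, r₁₄ = 1.92 m, r₂₃ = 1.15 m, r₂₄ = 2.05 m, r₃₄ = 1.89 m.
Summing all 6 pair terms gives U = 9.20×10⁻⁷ J.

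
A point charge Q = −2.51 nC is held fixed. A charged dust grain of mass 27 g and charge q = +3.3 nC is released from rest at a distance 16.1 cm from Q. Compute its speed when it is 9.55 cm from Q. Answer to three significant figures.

Only the electrostatic force acts, so mechanical energy is conserved: ½mv² = U₁ − U₂ = kQq(1/r₁ − 1/r₂).
U₁ − U₂ = (8.99×10⁹ N·m²/C²)(-2.51×10⁻⁹ C)(3.30×10⁻⁹ C)(1/0.161 − 1/0.0955) = 3.17×10⁻⁷ J.
v = √(2·3.17×10⁻⁷/0.0270) = 4.85×10⁻³ m/s.

4.85×10⁻³ m/s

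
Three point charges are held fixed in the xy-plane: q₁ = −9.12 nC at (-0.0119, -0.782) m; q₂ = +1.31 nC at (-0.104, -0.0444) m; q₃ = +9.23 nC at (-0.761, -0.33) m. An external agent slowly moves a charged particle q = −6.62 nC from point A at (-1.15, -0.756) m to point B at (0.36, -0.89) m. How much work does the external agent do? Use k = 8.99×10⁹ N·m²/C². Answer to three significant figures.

1.42×10⁻⁶ J

For quasistatic motion the external work equals the change in potential energy: W_ext = qΔV = q(V_B − V_A).
At A: distances to the source charges are 1.14 m, 1.27 m, 0.577 m; V_A = Σ kqᵢ/rᵢ = 81.1 V.
At B: distances to the source charges are 0.387 m, 0.965 m, 1.25 m; V_B = Σ kqᵢ/rᵢ = -133 V.
ΔV = V_B − V_A = -214 V.
W_ext = qΔV = (-6.62×10⁻⁹ C)(-214 V) = 1.42×10⁻⁶ J.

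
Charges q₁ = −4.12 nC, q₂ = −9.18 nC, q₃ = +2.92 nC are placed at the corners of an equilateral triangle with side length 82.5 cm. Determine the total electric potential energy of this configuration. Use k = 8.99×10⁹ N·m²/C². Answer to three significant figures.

The assembly work is the sum of pairwise potential energies, U = Σ_{i<j} kqᵢqⱼ/rᵢⱼ.
All three pair separations equal the side length, 0.825 m.
U = (4.12×10⁻⁷) + (-1.31×10⁻⁷) + (-2.92×10⁻⁷) = -1.11×10⁻⁸ J.

-1.11×10⁻⁸ J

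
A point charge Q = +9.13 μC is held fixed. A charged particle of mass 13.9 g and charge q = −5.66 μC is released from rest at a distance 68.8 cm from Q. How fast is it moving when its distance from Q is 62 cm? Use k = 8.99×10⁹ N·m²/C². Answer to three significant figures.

Only the electrostatic force acts, so mechanical energy is conserved: ½mv² = U₁ − U₂ = kQq(1/r₁ − 1/r₂).
U₁ − U₂ = (8.99×10⁹ N·m²/C²)(9.13×10⁻⁶ C)(-5.66×10⁻⁶ C)(1/0.688 − 1/0.620) = 0.0741 J.
v = √(2·0.0741/0.0139) = 3.26 m/s.

3.26 m/s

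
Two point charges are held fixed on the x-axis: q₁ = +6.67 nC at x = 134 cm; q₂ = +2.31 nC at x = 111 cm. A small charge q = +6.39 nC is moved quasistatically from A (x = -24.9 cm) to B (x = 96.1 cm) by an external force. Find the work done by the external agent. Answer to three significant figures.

For quasistatic motion the external work equals the change in potential energy: W_ext = qΔV = q(V_B − V_A).
At A: distances to the source charges are 1.59 m, 1.36 m; V_A = Σ kqᵢ/rᵢ = 53.0 V.
At B: distances to the source charges are 0.379 m, 0.149 m; V_B = Σ kqᵢ/rᵢ = 298 V.
ΔV = V_B − V_A = 245 V.
W_ext = qΔV = (6.39×10⁻⁹ C)(245 V) = 1.56×10⁻⁶ J.

1.56×10⁻⁶ J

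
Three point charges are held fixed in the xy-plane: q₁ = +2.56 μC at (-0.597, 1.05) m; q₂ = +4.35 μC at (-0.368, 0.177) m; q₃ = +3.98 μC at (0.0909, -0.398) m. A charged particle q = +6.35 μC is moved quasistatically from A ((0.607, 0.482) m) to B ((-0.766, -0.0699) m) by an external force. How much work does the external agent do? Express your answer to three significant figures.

0.331 J

For quasistatic motion the external work equals the change in potential energy: W_ext = qΔV = q(V_B − V_A).
At A: distances to the source charges are 1.33 m, 1.02 m, 1.02 m; V_A = Σ kqᵢ/rᵢ = 9.06×10⁴ V.
At B: distances to the source charges are 1.13 m, 0.468 m, 0.918 m; V_B = Σ kqᵢ/rᵢ = 1.43×10⁵ V.
ΔV = V_B − V_A = 5.22×10⁴ V.
W_ext = qΔV = (6.35×10⁻⁶ C)(5.22×10⁴ V) = 0.331 J.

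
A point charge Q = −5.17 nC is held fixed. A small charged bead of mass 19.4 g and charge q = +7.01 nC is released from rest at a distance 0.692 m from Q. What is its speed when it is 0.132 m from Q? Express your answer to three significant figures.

0.0144 m/s

Only the electrostatic force acts, so mechanical energy is conserved: ½mv² = U₁ − U₂ = kQq(1/r₁ − 1/r₂).
U₁ − U₂ = (8.99×10⁹ N·m²/C²)(-5.17×10⁻⁹ C)(7.01×10⁻⁹ C)(1/0.692 − 1/0.132) = 2.00×10⁻⁶ J.
v = √(2·2.00×10⁻⁶/0.0194) = 0.0144 m/s.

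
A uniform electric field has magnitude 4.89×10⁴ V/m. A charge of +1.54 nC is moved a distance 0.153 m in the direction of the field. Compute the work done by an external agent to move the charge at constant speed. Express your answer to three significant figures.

The potential change for a displacement 0.153 m in the direction of the field is ΔV = −Ed = -7480 V.
W_ext = qΔV = -1.15×10⁻⁵ J.

-1.15×10⁻⁵ J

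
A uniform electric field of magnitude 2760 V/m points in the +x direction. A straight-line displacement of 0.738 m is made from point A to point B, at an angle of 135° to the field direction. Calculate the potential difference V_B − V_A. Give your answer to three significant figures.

1440 V

Only the component of displacement along E changes the potential: ΔV = −E·d·cosθ.
ΔV = −(2760 V/m)(0.738 m)cos135° = 1440 V.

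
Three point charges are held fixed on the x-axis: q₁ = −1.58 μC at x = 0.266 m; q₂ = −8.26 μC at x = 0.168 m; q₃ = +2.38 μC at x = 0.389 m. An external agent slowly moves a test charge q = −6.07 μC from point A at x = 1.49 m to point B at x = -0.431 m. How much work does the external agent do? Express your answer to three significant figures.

0.424 J

For quasistatic motion the external work equals the change in potential energy: W_ext = qΔV = q(V_B − V_A).
At A: distances to the source charges are 1.22 m, 1.32 m, 1.10 m; V_A = Σ kqᵢ/rᵢ = -4.83×10⁴ V.
At B: distances to the source charges are 0.697 m, 0.599 m, 0.820 m; V_B = Σ kqᵢ/rᵢ = -1.18×10⁵ V.
ΔV = V_B − V_A = -6.99×10⁴ V.
W_ext = qΔV = (-6.07×10⁻⁶ C)(-6.99×10⁴ V) = 0.424 J.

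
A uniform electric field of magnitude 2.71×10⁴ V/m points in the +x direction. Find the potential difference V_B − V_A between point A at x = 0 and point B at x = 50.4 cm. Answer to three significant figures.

-1.37×10⁴ V

In a uniform field, potential decreases in the direction of E: V_B − V_A = −E·Δx.
V_B − V_A = −(2.71×10⁴ V/m)(0.504 m) = -1.37×10⁴ V.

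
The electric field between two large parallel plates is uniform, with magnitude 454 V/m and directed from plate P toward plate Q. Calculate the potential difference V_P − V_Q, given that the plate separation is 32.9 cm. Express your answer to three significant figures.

In a uniform field, potential decreases in the direction of E: ΔV = −E·d for a displacement d parallel to E.
Going from Q to P is a displacement of 32.9 cm opposite to the field, so V_P − V_Q = +Ed = 149 V.

149 V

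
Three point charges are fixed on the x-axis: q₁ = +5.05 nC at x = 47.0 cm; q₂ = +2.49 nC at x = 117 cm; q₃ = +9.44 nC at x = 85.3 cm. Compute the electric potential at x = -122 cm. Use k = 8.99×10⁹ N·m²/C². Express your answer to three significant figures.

Electric potential is a scalar, so the contributions from each charge add algebraically: V = Σ kqᵢ/rᵢ.
Distances from the field point to each charge: r₁ = 1.69 m, r₂ = 2.39 m, r₃ = 2.07 m.
V = k[(5.05×10⁻⁹)/(1.69) + (2.49×10⁻⁹)/(2.39) + (9.44×10⁻⁹)/(2.07)] = 77.2 V.

77.2 V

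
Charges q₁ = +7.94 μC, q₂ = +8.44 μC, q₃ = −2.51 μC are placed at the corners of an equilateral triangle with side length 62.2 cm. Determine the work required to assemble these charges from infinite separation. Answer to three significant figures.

The work to assemble the configuration equals its total potential energy, U = Σ kqᵢqⱼ/rᵢⱼ over all pairs.
All three pair separations equal the side length, 0.622 m.
U = (0.969) + (-0.288) + (-0.306) = 0.374 J.

0.374 J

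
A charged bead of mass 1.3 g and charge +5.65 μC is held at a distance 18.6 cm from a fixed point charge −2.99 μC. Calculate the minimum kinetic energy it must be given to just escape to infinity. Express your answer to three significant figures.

0.817 J

To just escape, total mechanical energy must reach zero at infinity: ½mv²_min + U = 0, so ½mv²_min = −U = |kQq|/r.
|U| = |kQq|/r = (8.99×10⁹ N·m²/C²)(2.99×10⁻⁶)(5.65×10⁻⁶)/(0.186) = 0.817 J.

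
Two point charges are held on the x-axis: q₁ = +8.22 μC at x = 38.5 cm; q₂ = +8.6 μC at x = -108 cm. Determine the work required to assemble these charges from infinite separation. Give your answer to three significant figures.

0.434 J

The work to assemble the configuration equals its total potential energy, U = Σ kqᵢqⱼ/rᵢⱼ over all pairs.
Pair separations: r₁₂ = 1.47 m.
U = (0.434) = 0.434 J.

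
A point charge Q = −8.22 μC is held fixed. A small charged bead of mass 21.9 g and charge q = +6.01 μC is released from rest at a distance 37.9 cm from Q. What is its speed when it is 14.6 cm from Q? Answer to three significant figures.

Only the electrostatic force acts, so mechanical energy is conserved: ½mv² = U₁ − U₂ = kQq(1/r₁ − 1/r₂).
U₁ − U₂ = (8.99×10⁹ N·m²/C²)(-8.22×10⁻⁶ C)(6.01×10⁻⁶ C)(1/0.379 − 1/0.146) = 1.87 J.
v = √(2·1.87/0.0219) = 13.1 m/s.

13.1 m/s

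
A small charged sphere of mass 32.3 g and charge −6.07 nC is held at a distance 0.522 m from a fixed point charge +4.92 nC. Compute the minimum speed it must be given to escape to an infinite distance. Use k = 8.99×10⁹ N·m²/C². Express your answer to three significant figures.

5.64×10⁻³ m/s

To just escape, total mechanical energy must reach zero at infinity: ½mv²_min + U = 0, so ½mv²_min = −U = |kQq|/r.
|U| = |kQq|/r = (8.99×10⁹ N·m²/C²)(4.92×10⁻⁹)(6.07×10⁻⁹)/(0.522) = 5.14×10⁻⁷ J.
v_min = √(2|U|/m) = √(2·5.14×10⁻⁷/0.0323) = 5.64×10⁻³ m/s.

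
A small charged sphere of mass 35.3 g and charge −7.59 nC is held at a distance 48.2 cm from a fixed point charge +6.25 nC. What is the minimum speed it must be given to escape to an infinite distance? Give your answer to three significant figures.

7.08×10⁻³ m/s

To just escape, total mechanical energy must reach zero at infinity: ½mv²_min + U = 0, so ½mv²_min = −U = |kQq|/r.
|U| = |kQq|/r = (8.99×10⁹ N·m²/C²)(6.25×10⁻⁹)(7.59×10⁻⁹)/(0.482) = 8.85×10⁻⁷ J.
v_min = √(2|U|/m) = √(2·8.85×10⁻⁷/0.0353) = 7.08×10⁻³ m/s.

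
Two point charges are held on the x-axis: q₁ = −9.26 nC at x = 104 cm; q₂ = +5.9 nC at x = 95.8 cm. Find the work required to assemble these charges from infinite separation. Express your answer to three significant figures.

The assembly work is the sum of pairwise potential energies, U = Σ_{i<j} kqᵢqⱼ/rᵢⱼ.
Pair separations: r₁₂ = 0.0820 m.
U = (-5.99×10⁻⁶) = -5.99×10⁻⁶ J.

-5.99×10⁻⁶ J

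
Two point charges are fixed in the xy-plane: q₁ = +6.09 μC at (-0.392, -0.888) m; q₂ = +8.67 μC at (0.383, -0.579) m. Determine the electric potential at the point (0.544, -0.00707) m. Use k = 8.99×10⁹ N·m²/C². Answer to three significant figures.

Electric potential is a scalar, so the contributions from each charge add algebraically: V = Σ kqᵢ/rᵢ.
Distances from the field point to each charge: r₁ = 1.29 m, r₂ = 0.594 m.
V = k[(6.09×10⁻⁶)/(1.29) + (8.67×10⁻⁶)/(0.594)] = 1.74×10⁵ V.

1.74×10⁵ V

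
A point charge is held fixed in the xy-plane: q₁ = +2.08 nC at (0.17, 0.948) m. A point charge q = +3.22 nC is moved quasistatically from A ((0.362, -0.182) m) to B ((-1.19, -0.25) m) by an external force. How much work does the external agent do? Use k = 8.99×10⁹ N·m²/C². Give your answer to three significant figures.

-1.93×10⁻⁸ J

For quasistatic motion the external work equals the change in potential energy: W_ext = qΔV = q(V_B − V_A).
At A: distance to the source charge is 1.15 m; V_A = kq₁/r = 16.3 V.
At B: distance to the source charge is 1.81 m; V_B = kq₁/r = 10.3 V.
ΔV = V_B − V_A = -6.00 V.
W_ext = qΔV = (3.22×10⁻⁹ C)(-6.00 V) = -1.93×10⁻⁸ J.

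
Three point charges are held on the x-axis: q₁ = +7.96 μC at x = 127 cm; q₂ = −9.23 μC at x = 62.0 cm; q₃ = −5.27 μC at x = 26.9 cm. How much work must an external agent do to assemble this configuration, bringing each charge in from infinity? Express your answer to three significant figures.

The assembly work is the sum of pairwise potential energies, U = Σ_{i<j} kqᵢqⱼ/rᵢⱼ.
Pair separations: r₁₂ = 0.650 m, r₁₃ = 1.00 m, r₂₃ = 0.351 m.
U = (-1.02) + (-0.377) + (1.25) = -0.147 J.

-0.147 J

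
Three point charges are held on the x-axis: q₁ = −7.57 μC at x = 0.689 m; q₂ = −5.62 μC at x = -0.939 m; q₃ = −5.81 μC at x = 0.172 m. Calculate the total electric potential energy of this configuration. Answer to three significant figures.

The work to assemble the configuration equals its total potential energy, U = Σ kqᵢqⱼ/rᵢⱼ over all pairs.
Pair separations: r₁₂ = 1.63 m, r₁₃ = 0.517 m, r₂₃ = 1.11 m.
U = (0.235) + (0.765) + (0.264) = 1.26 J.

1.26 J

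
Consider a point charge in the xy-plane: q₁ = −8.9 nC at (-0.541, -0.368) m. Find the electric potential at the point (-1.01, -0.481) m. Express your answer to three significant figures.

-166 V

The total potential is the scalar sum of each charge's contribution, V = Σ kqᵢ/rᵢ.
Distances from the field point to each charge: r₁ = 0.482 m.
V = k[(-8.90×10⁻⁹)/(0.482)] = -166 V.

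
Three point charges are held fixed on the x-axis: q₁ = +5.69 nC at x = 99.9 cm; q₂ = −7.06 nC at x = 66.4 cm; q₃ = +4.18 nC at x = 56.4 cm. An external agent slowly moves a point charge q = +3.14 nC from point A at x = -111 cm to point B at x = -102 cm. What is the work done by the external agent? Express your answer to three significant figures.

For quasistatic motion the external work equals the change in potential energy: W_ext = qΔV = q(V_B − V_A).
At A: distances to the source charges are 2.11 m, 1.77 m, 1.67 m; V_A = Σ kqᵢ/rᵢ = 10.9 V.
At B: distances to the source charges are 2.02 m, 1.68 m, 1.58 m; V_B = Σ kqᵢ/rᵢ = 11.4 V.
ΔV = V_B − V_A = 0.445 V.
W_ext = qΔV = (3.14×10⁻⁹ C)(0.445 V) = 1.40×10⁻⁹ J.

1.40×10⁻⁹ J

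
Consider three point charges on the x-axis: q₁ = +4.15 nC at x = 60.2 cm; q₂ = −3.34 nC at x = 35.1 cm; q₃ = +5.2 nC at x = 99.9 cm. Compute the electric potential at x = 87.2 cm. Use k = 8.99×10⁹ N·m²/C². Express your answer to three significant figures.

The total potential is the scalar sum of each charge's contribution, V = Σ kqᵢ/rᵢ.
Distances from the field point to each charge: r₁ = 0.270 m, r₂ = 0.521 m, r₃ = 0.127 m.
V = k[(4.15×10⁻⁹)/(0.270) + (-3.34×10⁻⁹)/(0.521) + (5.20×10⁻⁹)/(0.127)] = 449 V.

449 V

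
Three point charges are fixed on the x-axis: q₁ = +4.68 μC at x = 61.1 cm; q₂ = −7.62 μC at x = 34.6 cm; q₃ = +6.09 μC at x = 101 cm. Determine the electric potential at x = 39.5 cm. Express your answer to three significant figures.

-1.11×10⁶ V

The total potential is the scalar sum of each charge's contribution, V = Σ kqᵢ/rᵢ.
Distances from the field point to each charge: r₁ = 0.216 m, r₂ = 0.0490 m, r₃ = 0.615 m.
V = k[(4.68×10⁻⁶)/(0.216) + (-7.62×10⁻⁶)/(0.0490) + (6.09×10⁻⁶)/(0.615)] = -1.11×10⁶ V.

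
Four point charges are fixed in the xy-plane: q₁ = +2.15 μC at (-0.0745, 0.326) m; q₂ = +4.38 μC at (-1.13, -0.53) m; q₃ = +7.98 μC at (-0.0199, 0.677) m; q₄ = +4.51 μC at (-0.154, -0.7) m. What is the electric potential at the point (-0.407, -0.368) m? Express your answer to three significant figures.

2.40×10⁵ V

The total potential is the scalar sum of each charge's contribution, V = Σ kqᵢ/rᵢ.
Distances from the field point to each charge: r₁ = 0.770 m, r₂ = 0.741 m, r₃ = 1.11 m, r₄ = 0.417 m.
V = k[(2.15×10⁻⁶)/(0.770) + (4.38×10⁻⁶)/(0.741) + (7.98×10⁻⁶)/(1.11) + (4.51×10⁻⁶)/(0.417)] = 2.40×10⁵ V.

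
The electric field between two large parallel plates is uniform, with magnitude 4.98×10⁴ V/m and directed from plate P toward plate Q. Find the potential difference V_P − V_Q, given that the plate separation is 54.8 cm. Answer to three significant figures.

In a uniform field, potential decreases in the direction of E: ΔV = −E·d for a displacement d parallel to E.
Going from Q to P is a displacement of 54.8 cm opposite to the field, so V_P − V_Q = +Ed = 2.73×10⁴ V.

2.73×10⁴ V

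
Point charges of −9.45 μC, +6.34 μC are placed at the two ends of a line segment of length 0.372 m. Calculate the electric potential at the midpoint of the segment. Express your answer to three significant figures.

-1.50×10⁵ V

The total potential is the scalar sum of each charge's contribution, V = Σ kqᵢ/rᵢ.
Each charge is 0.186 m from the midpoint.
V = k[(-9.45×10⁻⁶)/(0.186) + (6.34×10⁻⁶)/(0.186)] = -1.50×10⁵ V.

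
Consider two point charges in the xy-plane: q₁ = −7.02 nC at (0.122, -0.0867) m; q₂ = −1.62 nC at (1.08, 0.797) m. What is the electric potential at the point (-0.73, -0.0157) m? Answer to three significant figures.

-81.2 V

The total potential is the scalar sum of each charge's contribution, V = Σ kqᵢ/rᵢ.
Distances from the field point to each charge: r₁ = 0.855 m, r₂ = 1.98 m.
V = k[(-7.02×10⁻⁹)/(0.855) + (-1.62×10⁻⁹)/(1.98)] = -81.2 V.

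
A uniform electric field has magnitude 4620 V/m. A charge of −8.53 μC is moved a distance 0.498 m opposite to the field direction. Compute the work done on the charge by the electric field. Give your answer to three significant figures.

0.0196 J

The potential change for a displacement 0.498 m opposite to the field direction is ΔV = +Ed = 2300 V.
W_field = −qΔV = 0.0196 J.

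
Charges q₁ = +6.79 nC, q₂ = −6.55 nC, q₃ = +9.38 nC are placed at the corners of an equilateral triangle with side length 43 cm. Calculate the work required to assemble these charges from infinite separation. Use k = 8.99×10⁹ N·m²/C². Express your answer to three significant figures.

-8.83×10⁻⁷ J

The assembly work is the sum of pairwise potential energies, U = Σ_{i<j} kqᵢqⱼ/rᵢⱼ.
All three pair separations equal the side length, 0.430 m.
U = (-9.30×10⁻⁷) + (1.33×10⁻⁶) + (-1.28×10⁻⁶) = -8.83×10⁻⁷ J.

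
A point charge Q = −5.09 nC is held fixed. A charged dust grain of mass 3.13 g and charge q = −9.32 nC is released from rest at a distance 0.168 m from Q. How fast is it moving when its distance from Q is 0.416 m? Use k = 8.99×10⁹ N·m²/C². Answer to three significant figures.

0.0311 m/s

Only the electrostatic force acts, so mechanical energy is conserved: ½mv² = U₁ − U₂ = kQq(1/r₁ − 1/r₂).
U₁ − U₂ = (8.99×10⁹ N·m²/C²)(-5.09×10⁻⁹ C)(-9.32×10⁻⁹ C)(1/0.168 − 1/0.416) = 1.51×10⁻⁶ J.
v = √(2·1.51×10⁻⁶/3.13×10⁻³) = 0.0311 m/s.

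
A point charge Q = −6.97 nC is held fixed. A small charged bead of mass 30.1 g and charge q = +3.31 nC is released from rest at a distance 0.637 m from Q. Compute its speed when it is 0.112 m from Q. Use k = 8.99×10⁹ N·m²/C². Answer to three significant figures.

Only the electrostatic force acts, so mechanical energy is conserved: ½mv² = U₁ − U₂ = kQq(1/r₁ − 1/r₂).
U₁ − U₂ = (8.99×10⁹ N·m²/C²)(-6.97×10⁻⁹ C)(3.31×10⁻⁹ C)(1/0.637 − 1/0.112) = 1.53×10⁻⁶ J.
v = √(2·1.53×10⁻⁶/0.0301) = 0.0101 m/s.

0.0101 m/s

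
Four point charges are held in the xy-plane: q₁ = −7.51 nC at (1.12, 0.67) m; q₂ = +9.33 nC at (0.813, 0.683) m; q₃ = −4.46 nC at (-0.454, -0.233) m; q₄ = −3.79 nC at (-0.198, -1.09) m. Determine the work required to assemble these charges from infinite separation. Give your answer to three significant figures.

-1.99×10⁻⁶ J

The work to assemble the configuration equals its total potential energy, U = Σ kqᵢqⱼ/rᵢⱼ over all pairs.
Pair separations: r₁₂ = 0.307 m, r₁₃ = 1.81 m, r₁₄ = 2.20 m, r₂₃ = 1.56 m, r₂₄ = 2.04 m, r₃₄ = 0.894 m.
Summing all 6 pair terms gives U = -1.99×10⁻⁶ J.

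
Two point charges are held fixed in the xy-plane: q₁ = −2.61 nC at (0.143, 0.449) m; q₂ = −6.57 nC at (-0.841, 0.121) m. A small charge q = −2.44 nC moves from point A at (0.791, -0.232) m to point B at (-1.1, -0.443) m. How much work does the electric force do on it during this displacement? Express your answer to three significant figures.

The work done by the electric force is W_field = −ΔU = −q(V_B − V_A) = q(V_A − V_B).
At A: distances to the source charges are 0.940 m, 1.67 m; V_A = Σ kqᵢ/rᵢ = -60.3 V.
At B: distances to the source charges are 1.53 m, 0.621 m; V_B = Σ kqᵢ/rᵢ = -111 V.
ΔV = V_B − V_A = -50.2 V.
W_field = −qΔV = −(-2.44×10⁻⁹ C)(-50.2 V) = -1.22×10⁻⁷ J.

-1.22×10⁻⁷ J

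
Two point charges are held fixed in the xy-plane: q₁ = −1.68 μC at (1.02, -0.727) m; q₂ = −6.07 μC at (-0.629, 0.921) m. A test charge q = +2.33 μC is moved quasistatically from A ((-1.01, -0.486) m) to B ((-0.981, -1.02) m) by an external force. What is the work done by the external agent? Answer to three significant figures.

0.0226 J

For quasistatic motion the external work equals the change in potential energy: W_ext = qΔV = q(V_B − V_A).
At A: distances to the source charges are 2.04 m, 1.46 m; V_A = Σ kqᵢ/rᵢ = -4.48×10⁴ V.
At B: distances to the source charges are 2.02 m, 1.97 m; V_B = Σ kqᵢ/rᵢ = -3.51×10⁴ V.
ΔV = V_B − V_A = 9690 V.
W_ext = qΔV = (2.33×10⁻⁶ C)(9690 V) = 0.0226 J.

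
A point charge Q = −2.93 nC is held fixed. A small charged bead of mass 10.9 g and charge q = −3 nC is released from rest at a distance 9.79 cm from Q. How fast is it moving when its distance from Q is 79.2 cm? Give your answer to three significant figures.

0.0114 m/s

Only the electrostatic force acts, so mechanical energy is conserved: ½mv² = U₁ − U₂ = kQq(1/r₁ − 1/r₂).
U₁ − U₂ = (8.99×10⁹ N·m²/C²)(-2.93×10⁻⁹ C)(-3.00×10⁻⁹ C)(1/0.0979 − 1/0.792) = 7.07×10⁻⁷ J.
v = √(2·7.07×10⁻⁷/0.0109) = 0.0114 m/s.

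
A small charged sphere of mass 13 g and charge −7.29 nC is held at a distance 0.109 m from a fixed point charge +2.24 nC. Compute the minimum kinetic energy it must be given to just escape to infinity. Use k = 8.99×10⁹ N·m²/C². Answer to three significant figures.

1.35×10⁻⁶ J

To just escape, total mechanical energy must reach zero at infinity: ½mv²_min + U = 0, so ½mv²_min = −U = |kQq|/r.
|U| = |kQq|/r = (8.99×10⁹ N·m²/C²)(2.24×10⁻⁹)(7.29×10⁻⁹)/(0.109) = 1.35×10⁻⁶ J.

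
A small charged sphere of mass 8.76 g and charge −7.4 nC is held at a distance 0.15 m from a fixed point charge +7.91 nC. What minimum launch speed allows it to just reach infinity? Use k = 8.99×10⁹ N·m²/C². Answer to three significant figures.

0.0283 m/s

To just escape, total mechanical energy must reach zero at infinity: ½mv²_min + U = 0, so ½mv²_min = −U = |kQq|/r.
|U| = |kQq|/r = (8.99×10⁹ N·m²/C²)(7.91×10⁻⁹)(7.40×10⁻⁹)/(0.150) = 3.51×10⁻⁶ J.
v_min = √(2|U|/m) = √(2·3.51×10⁻⁶/8.76×10⁻³) = 0.0283 m/s.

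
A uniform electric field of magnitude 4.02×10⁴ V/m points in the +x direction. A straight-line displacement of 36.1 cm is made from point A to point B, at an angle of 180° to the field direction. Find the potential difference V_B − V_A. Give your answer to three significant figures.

1.45×10⁴ V

Only the component of displacement along E changes the potential: ΔV = −E·d·cosθ.
ΔV = −(4.02×10⁴ V/m)(0.361 m)cos180° = 1.45×10⁴ V.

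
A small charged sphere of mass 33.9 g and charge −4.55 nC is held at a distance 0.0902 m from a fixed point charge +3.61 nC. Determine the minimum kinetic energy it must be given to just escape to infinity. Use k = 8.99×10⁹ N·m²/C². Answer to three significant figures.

1.64×10⁻⁶ J

To just escape, total mechanical energy must reach zero at infinity: ½mv²_min + U = 0, so ½mv²_min = −U = |kQq|/r.
|U| = |kQq|/r = (8.99×10⁹ N·m²/C²)(3.61×10⁻⁹)(4.55×10⁻⁹)/(0.0902) = 1.64×10⁻⁶ J.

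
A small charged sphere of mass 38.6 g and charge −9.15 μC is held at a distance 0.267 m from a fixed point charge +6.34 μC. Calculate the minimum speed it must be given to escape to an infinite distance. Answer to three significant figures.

To just escape, total mechanical energy must reach zero at infinity: ½mv²_min + U = 0, so ½mv²_min = −U = |kQq|/r.
|U| = |kQq|/r = (8.99×10⁹ N·m²/C²)(6.34×10⁻⁶)(9.15×10⁻⁶)/(0.267) = 1.95 J.
v_min = √(2|U|/m) = √(2·1.95/0.0386) = 10.1 m/s.

10.1 m/s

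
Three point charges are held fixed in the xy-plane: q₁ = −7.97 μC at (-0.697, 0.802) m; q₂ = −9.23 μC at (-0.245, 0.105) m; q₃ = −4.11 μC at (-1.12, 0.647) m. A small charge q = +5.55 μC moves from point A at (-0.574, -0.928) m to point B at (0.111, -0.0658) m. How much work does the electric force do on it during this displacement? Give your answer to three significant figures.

The work done by the electric force is W_field = −ΔU = −q(V_B − V_A) = q(V_A − V_B).
At A: distances to the source charges are 1.73 m, 1.08 m, 1.67 m; V_A = Σ kqᵢ/rᵢ = -1.40×10⁵ V.
At B: distances to the source charges are 1.19 m, 0.395 m, 1.42 m; V_B = Σ kqᵢ/rᵢ = -2.97×10⁵ V.
ΔV = V_B − V_A = -1.57×10⁵ V.
W_field = −qΔV = −(5.55×10⁻⁶ C)(-1.57×10⁵ V) = 0.869 J.

0.869 J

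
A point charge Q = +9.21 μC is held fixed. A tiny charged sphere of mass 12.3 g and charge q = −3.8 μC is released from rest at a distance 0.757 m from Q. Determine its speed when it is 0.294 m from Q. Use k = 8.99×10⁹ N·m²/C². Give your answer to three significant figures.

Only the electrostatic force acts, so mechanical energy is conserved: ½mv² = U₁ − U₂ = kQq(1/r₁ − 1/r₂).
U₁ − U₂ = (8.99×10⁹ N·m²/C²)(9.21×10⁻⁶ C)(-3.80×10⁻⁶ C)(1/0.757 − 1/0.294) = 0.655 J.
v = √(2·0.655/0.0123) = 10.3 m/s.

10.3 m/s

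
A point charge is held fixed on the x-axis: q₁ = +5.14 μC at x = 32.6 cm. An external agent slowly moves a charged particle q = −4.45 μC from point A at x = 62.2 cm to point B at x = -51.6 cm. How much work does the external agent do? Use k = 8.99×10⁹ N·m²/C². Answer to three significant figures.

For quasistatic motion the external work equals the change in potential energy: W_ext = qΔV = q(V_B − V_A).
At A: distance to the source charge is 0.296 m; V_A = kq₁/r = 1.56×10⁵ V.
At B: distance to the source charge is 0.842 m; V_B = kq₁/r = 5.49×10⁴ V.
ΔV = V_B − V_A = -1.01×10⁵ V.
W_ext = qΔV = (-4.45×10⁻⁶ C)(-1.01×10⁵ V) = 0.450 J.

0.450 J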